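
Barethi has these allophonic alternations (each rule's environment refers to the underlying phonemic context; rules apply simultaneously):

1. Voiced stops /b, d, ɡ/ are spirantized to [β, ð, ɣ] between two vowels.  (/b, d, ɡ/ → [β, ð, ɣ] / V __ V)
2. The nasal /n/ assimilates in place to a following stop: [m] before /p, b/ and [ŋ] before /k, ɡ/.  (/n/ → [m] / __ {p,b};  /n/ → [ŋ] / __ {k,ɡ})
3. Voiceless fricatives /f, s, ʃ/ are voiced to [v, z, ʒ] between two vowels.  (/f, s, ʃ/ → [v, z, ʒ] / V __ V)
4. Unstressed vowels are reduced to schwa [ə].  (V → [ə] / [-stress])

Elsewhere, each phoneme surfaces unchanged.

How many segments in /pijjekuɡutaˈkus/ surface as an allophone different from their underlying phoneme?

Segments that undergo a rule: /i/ → [ə] (rule 4); /e/ → [ə] (rule 4); /u/ → [ə] (rule 4); /ɡ/ → [ɣ] (rule 1); /u/ → [ə] (rule 4); /a/ → [ə] (rule 4).
All other segments surface unchanged.

6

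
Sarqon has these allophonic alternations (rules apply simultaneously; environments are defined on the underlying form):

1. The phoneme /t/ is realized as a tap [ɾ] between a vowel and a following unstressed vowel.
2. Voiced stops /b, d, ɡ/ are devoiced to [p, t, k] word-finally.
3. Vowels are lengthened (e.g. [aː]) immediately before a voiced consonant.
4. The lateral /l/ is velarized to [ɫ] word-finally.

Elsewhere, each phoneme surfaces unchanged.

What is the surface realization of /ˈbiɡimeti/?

[ˈbiːɡiːmeɾi]

/b/ — word-initial; rule 2 does not apply here → [b].
/i/ (between /b/ and /ɡ/) occurs before a voiced consonant → [iː] by rule 3.
/ɡ/ — between /i/ and /i/; rule 2 does not apply here → [ɡ].
/i/ (between /ɡ/ and /m/) occurs before a voiced consonant → [iː] by rule 3.
/m/ — not in any rule's target class → [m].
/e/ (between /m/ and /t/) is in the target of rule 3 but the environment (before a voiced consonant) is not met → [e].
/t/ (between /e/ and /i/): between a vowel and a following unstressed vowel, so rule 1 applies → [ɾ].
/i/ — word-final; rule 3 does not apply here → [i].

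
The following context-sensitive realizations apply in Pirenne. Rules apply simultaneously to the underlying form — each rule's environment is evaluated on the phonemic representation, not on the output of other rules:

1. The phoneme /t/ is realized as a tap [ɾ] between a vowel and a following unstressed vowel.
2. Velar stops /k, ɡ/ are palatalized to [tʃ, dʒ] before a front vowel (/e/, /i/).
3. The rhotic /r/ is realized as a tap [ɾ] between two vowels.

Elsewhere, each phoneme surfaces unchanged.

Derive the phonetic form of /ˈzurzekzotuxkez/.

[ˈzurzekzoɾuxtʃez]

/z/ stays [z].
/u/ stays [u].
/r/ — between /u/ and /z/; rule 3 does not apply here → [r].
/z/ stays [z].
/e/ stays [e].
/k/ (between /e/ and /z/) is in the target of rule 2 but the environment (before a front vowel) is not met → [k].
/z/ — not in any rule's target class → [z].
/o/ — not in any rule's target class → [o].
/t/ (between /o/ and /u/) occurs between a vowel and a following unstressed vowel → [ɾ] by rule 1.
/u/ — not in any rule's target class → [u].
/x/ (between /u/ and /k/) is unaffected → [x].
/k/ (between /x/ and /e/): before a front vowel, so rule 2 applies → [tʃ].
/e/ stays [e].
/z/ stays [z].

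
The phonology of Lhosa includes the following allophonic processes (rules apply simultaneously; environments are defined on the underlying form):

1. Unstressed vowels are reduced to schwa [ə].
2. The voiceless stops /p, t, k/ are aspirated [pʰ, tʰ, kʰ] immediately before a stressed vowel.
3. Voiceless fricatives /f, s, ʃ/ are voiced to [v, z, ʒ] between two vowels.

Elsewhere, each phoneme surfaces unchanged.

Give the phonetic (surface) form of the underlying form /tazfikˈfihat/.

/t/ (word-initial) is in the target of rule 2 but the environment (immediately before a stressed vowel) is not met → [t].
/a/ meets the environment for rule 1 (in an unstressed syllable) → [ə].
/z/ (between /a/ and /f/) is unaffected → [z].
/f/ (between /z/ and /i/): rule 3 targets it, but not between two vowels → unchanged [f].
/i/ meets the environment for rule 1 (in an unstressed syllable) → [ə].
/k/ (between /i/ and /f/) is in the target of rule 2 but the environment (immediately before a stressed vowel) is not met → [k].
/f/ (between /k/ and /i/) is in the target of rule 3 but the environment (between two vowels) is not met → [f].
/i/ — between /f/ and /h/; rule 1 does not apply here → [i].
/h/ stays [h].
/a/ — between /h/ and /t/, in an unstressed syllable — surfaces as [ə] (rule 1).
/t/ (word-final): rule 2 targets it, but not immediately before a stressed vowel → unchanged [t].

[təzfəkˈfihət]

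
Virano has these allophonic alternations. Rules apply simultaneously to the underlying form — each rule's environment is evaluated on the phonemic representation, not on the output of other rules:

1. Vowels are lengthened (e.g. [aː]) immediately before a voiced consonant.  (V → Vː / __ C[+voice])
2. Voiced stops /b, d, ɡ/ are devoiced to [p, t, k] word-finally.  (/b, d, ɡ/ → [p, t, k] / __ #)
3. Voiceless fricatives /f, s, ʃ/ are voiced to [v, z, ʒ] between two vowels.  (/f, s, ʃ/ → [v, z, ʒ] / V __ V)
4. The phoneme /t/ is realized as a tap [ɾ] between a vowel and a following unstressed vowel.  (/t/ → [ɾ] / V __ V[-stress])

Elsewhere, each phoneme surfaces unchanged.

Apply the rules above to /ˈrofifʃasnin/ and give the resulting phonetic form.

[ˈrovifʃasniːn]

/o/ — between /r/ and /f/; rule 1 does not apply here → [o].
Rule 3 applies to /f/ (between /o/ and /i/: between two vowels) → [v].
/i/ (between /f/ and /f/): rule 1 targets it, but not before a voiced consonant → unchanged [i].
/f/ (between /i/ and /ʃ/) is in the target of rule 3 but the environment (between two vowels) is not met → [f].
/ʃ/ (between /f/ and /a/) fails the environment for rule 3, so it stays [ʃ].
/a/ (between /ʃ/ and /s/) fails the environment for rule 1, so it stays [a].
/s/ (between /a/ and /n/) is in the target of rule 3 but the environment (between two vowels) is not met → [s].
/i/ — between /n/ and /n/, before a voiced consonant — surfaces as [iː] (rule 1).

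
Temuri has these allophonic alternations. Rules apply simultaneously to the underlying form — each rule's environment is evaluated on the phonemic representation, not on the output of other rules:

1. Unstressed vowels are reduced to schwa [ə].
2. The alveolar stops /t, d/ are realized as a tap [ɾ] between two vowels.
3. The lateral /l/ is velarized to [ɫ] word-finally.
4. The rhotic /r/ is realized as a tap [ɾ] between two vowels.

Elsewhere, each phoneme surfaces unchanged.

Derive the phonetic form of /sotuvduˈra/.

/s/ stays [s].
/o/ (between /s/ and /t/) occurs in an unstressed syllable → [ə] by rule 1.
/t/ — between /o/ and /u/, between two vowels — surfaces as [ɾ] (rule 2).
/u/ (between /t/ and /v/) occurs in an unstressed syllable → [ə] by rule 1.
/v/ stays [v].
/d/ (between /v/ and /u/) fails the environment for rule 2, so it stays [d].
/u/ — between /d/ and /r/, in an unstressed syllable — surfaces as [ə] (rule 1).
/r/ meets the environment for rule 4 (between two vowels) → [ɾ].
/a/ (word-final) fails the environment for rule 1, so it stays [a].

[səɾəvdəˈɾa]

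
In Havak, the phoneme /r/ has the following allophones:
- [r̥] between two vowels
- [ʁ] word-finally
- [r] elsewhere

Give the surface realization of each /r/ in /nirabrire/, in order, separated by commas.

[r̥], [r], [r̥]

Occurrence 1 (position 3): between two vowels → [r̥].
Occurrence 2 (position 6): no conditioning environment matches → elsewhere allophone [r].
Occurrence 3 (position 8): between two vowels → [r̥].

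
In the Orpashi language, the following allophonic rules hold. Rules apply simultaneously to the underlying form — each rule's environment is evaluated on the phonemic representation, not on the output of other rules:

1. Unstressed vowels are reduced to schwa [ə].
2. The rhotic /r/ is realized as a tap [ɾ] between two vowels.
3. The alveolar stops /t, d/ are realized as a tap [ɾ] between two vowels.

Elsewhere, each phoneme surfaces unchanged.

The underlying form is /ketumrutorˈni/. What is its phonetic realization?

[kəɾəmrəɾərˈni]

/k/ (word-initial): no rule targets it → [k].
/e/ — between /k/ and /t/, in an unstressed syllable — surfaces as [ə] (rule 1).
/t/ meets the environment for rule 3 (between two vowels) → [ɾ].
/u/ meets the environment for rule 1 (in an unstressed syllable) → [ə].
/m/ stays [m].
/r/ (between /m/ and /u/) fails the environment for rule 2, so it stays [r].
/u/ — between /r/ and /t/, in an unstressed syllable — surfaces as [ə] (rule 1).
Rule 3 applies to /t/ (between /u/ and /o/: between two vowels) → [ɾ].
Rule 1 applies to /o/ (between /t/ and /r/: in an unstressed syllable) → [ə].
/r/ (between /o/ and /n/) fails the environment for rule 2, so it stays [r].
/n/ (between /r/ and /i/) is unaffected → [n].
/i/ (word-final) fails the environment for rule 1, so it stays [i].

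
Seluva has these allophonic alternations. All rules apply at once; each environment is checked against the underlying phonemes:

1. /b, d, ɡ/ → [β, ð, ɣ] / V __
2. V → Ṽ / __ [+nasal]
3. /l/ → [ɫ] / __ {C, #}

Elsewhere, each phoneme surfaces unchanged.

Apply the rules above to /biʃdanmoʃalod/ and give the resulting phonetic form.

[biʃdãnmoʃaloð]

/b/ — word-initial; rule 1 does not apply here → [b].
/i/ (between /b/ and /ʃ/): rule 2 targets it, but not before a nasal consonant → unchanged [i].
/ʃ/ — not in any rule's target class → [ʃ].
/d/ (between /ʃ/ and /a/) is in the target of rule 1 but the environment (immediately after a vowel) is not met → [d].
Rule 2 applies to /a/ (between /d/ and /n/: before a nasal consonant) → [ã].
/n/ stays [n].
/m/ (between /n/ and /o/) is unaffected → [m].
/o/ (between /m/ and /ʃ/): rule 2 targets it, but not before a nasal consonant → unchanged [o].
/ʃ/ stays [ʃ].
/a/ (between /ʃ/ and /l/) is in the target of rule 2 but the environment (before a nasal consonant) is not met → [a].
/l/ (between /a/ and /o/) fails the environment for rule 3, so it stays [l].
/o/ — between /l/ and /d/; rule 2 does not apply here → [o].
/d/ meets the environment for rule 1 (immediately after a vowel) → [ð].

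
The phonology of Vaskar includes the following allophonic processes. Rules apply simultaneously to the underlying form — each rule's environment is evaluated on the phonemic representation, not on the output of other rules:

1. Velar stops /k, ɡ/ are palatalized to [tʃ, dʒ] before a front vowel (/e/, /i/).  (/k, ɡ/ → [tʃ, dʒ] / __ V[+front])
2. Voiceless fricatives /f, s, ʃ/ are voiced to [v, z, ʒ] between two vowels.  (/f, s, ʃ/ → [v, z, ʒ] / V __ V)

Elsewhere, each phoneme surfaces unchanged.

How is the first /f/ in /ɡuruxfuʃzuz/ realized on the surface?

[f]

/f/ (between /x/ and /u/): rule 2 targets it, but not between two vowels → unchanged [f].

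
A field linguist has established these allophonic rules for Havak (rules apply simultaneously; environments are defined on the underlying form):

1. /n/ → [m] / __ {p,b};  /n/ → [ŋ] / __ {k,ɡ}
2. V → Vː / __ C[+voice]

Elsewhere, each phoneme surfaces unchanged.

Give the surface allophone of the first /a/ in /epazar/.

[aː]

Rule 2 applies to /a/ (between /p/ and /z/: before a voiced consonant) → [aː].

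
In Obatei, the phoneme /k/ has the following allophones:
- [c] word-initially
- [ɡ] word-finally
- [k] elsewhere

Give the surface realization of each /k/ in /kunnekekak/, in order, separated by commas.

[c], [k], [k], [ɡ]

Occurrence 1 (position 1): word-initially → [c].
Occurrence 2 (position 6): no conditioning environment matches → elsewhere allophone [k].
Occurrence 3 (position 8): no conditioning environment matches → elsewhere allophone [k].
Occurrence 4 (position 10): word-finally → [ɡ].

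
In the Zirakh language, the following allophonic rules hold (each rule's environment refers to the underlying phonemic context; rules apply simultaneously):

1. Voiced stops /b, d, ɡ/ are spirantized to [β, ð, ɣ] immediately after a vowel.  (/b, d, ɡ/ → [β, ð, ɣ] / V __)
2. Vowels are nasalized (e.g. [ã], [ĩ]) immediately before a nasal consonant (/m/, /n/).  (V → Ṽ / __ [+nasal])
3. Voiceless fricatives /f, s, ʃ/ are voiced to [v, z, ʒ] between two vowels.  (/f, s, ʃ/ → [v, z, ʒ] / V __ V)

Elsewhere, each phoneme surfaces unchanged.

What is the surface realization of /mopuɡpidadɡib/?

/m/ — not in any rule's target class → [m].
/o/ (between /m/ and /p/): rule 2 targets it, but not before a nasal consonant → unchanged [o].
/p/ (between /o/ and /u/): no rule targets it → [p].
/u/ (between /p/ and /ɡ/) fails the environment for rule 2, so it stays [u].
/ɡ/ meets the environment for rule 1 (immediately after a vowel) → [ɣ].
/p/ (between /ɡ/ and /i/): no rule targets it → [p].
/i/ (between /p/ and /d/) fails the environment for rule 2, so it stays [i].
/d/ (between /i/ and /a/) occurs immediately after a vowel → [ð] by rule 1.
/a/ (between /d/ and /d/) is in the target of rule 2 but the environment (before a nasal consonant) is not met → [a].
/d/ (between /a/ and /ɡ/) occurs immediately after a vowel → [ð] by rule 1.
/ɡ/ (between /d/ and /i/) is in the target of rule 1 but the environment (immediately after a vowel) is not met → [ɡ].
/i/ (between /ɡ/ and /b/) is in the target of rule 2 but the environment (before a nasal consonant) is not met → [i].
/b/ meets the environment for rule 1 (immediately after a vowel) → [β].

[mopuɣpiðaðɡiβ]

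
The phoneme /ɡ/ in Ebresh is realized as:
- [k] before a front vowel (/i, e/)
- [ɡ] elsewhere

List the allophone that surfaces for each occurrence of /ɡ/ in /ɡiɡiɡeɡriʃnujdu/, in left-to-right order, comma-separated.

[k], [k], [k], [ɡ]

Occurrence 1 (position 1): before a front vowel (/i, e/) → [k].
Occurrence 2 (position 3): before a front vowel (/i, e/) → [k].
Occurrence 3 (position 5): before a front vowel (/i, e/) → [k].
Occurrence 4 (position 7): no conditioning environment matches → elsewhere allophone [ɡ].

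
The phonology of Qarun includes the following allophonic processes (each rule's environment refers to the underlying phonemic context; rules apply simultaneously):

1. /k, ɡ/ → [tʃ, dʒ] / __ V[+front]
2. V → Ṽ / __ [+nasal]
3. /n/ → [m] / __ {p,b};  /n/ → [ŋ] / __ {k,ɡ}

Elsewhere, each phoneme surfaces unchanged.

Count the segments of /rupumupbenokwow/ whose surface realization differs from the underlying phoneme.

Segments that undergo a rule: /u/ → [ũ] (rule 2); /e/ → [ẽ] (rule 2).
All other segments surface unchanged.

2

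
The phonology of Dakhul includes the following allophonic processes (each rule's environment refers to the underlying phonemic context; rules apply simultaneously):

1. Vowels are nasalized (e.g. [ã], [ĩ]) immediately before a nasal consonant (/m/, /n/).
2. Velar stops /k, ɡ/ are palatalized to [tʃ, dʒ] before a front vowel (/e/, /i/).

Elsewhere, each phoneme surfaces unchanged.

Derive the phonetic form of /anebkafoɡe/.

Rule 1 applies to /a/ (word-initial: before a nasal consonant) → [ã].
/n/ (between /a/ and /e/): no rule targets it → [n].
/e/ — between /n/ and /b/; rule 1 does not apply here → [e].
/b/ (between /e/ and /k/) is unaffected → [b].
/k/ — between /b/ and /a/; rule 2 does not apply here → [k].
/a/ (between /k/ and /f/) fails the environment for rule 1, so it stays [a].
/f/ stays [f].
/o/ (between /f/ and /ɡ/) fails the environment for rule 1, so it stays [o].
Rule 2 applies to /ɡ/ (between /o/ and /e/: before a front vowel) → [dʒ].
/e/ — word-final; rule 1 does not apply here → [e].

[ãnebkafodʒe]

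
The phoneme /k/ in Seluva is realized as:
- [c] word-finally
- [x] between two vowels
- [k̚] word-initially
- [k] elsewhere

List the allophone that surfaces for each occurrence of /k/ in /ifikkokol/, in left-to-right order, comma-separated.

Occurrence 1 (position 4): no conditioning environment matches → elsewhere allophone [k].
Occurrence 2 (position 5): no conditioning environment matches → elsewhere allophone [k].
Occurrence 3 (position 7): between two vowels → [x].

[k], [k], [x]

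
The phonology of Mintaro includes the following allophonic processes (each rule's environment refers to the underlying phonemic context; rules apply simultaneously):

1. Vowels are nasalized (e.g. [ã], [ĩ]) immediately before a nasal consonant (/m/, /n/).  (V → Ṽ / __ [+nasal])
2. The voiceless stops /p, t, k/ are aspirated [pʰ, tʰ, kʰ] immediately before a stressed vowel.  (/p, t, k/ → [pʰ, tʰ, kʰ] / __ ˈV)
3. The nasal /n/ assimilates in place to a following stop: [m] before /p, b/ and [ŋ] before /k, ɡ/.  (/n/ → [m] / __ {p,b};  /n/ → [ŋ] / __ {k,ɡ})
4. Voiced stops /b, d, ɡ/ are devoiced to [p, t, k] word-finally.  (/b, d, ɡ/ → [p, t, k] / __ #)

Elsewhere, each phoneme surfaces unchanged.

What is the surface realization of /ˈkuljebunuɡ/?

[ˈkʰuljebũnuk]

Rule 2 applies to /k/ (word-initial: immediately before a stressed vowel) → [kʰ].
/u/ (between /k/ and /l/) fails the environment for rule 1, so it stays [u].
/l/ stays [l].
/j/ (between /l/ and /e/): no rule targets it → [j].
/e/ (between /j/ and /b/) fails the environment for rule 1, so it stays [e].
/b/ (between /e/ and /u/): rule 4 targets it, but not word-finally → unchanged [b].
/u/ (between /b/ and /n/): before a nasal consonant, so rule 1 applies → [ũ].
/n/ (between /u/ and /u/): rule 3 targets it, but not before a labial or velar stop → unchanged [n].
/u/ (between /n/ and /ɡ/) is in the target of rule 1 but the environment (before a nasal consonant) is not met → [u].
/ɡ/ meets the environment for rule 4 (word-finally) → [k].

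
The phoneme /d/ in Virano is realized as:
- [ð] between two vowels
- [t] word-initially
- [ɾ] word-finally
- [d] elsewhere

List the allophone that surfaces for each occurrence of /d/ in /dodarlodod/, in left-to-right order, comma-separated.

[t], [ð], [ð], [ɾ]

Occurrence 1 (position 1): word-initially → [t].
Occurrence 2 (position 3): between two vowels → [ð].
Occurrence 3 (position 8): between two vowels → [ð].
Occurrence 4 (position 10): word-finally → [ɾ].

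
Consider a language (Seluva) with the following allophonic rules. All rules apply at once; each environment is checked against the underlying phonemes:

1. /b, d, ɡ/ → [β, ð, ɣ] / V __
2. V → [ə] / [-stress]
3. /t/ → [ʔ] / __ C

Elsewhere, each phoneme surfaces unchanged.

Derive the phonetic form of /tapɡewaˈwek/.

/t/ (word-initial): rule 3 targets it, but not immediately before a consonant → unchanged [t].
/a/ — between /t/ and /p/, in an unstressed syllable — surfaces as [ə] (rule 2).
/ɡ/ — between /p/ and /e/; rule 1 does not apply here → [ɡ].
/e/ meets the environment for rule 2 (in an unstressed syllable) → [ə].
/a/ (between /w/ and /w/): in an unstressed syllable, so rule 2 applies → [ə].
/e/ (between /w/ and /k/): rule 2 targets it, but not in an unstressed syllable → unchanged [e].

[təpɡəwəˈwek]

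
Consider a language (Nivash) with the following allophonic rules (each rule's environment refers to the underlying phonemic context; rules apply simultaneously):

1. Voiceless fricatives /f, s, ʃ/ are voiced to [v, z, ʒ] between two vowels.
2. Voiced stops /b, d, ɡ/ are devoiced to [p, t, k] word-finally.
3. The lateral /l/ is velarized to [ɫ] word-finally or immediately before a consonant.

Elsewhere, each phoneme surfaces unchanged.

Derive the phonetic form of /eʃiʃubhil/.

/e/ (word-initial) is unaffected → [e].
/ʃ/ — between /e/ and /i/, between two vowels — surfaces as [ʒ] (rule 1).
/i/ — not in any rule's target class → [i].
/ʃ/ meets the environment for rule 1 (between two vowels) → [ʒ].
/u/ stays [u].
/b/ — between /u/ and /h/; rule 2 does not apply here → [b].
/h/ (between /b/ and /i/): no rule targets it → [h].
/i/ stays [i].
Rule 3 applies to /l/ (word-final: word-finally or immediately before a consonant) → [ɫ].

[eʒiʒubhiɫ]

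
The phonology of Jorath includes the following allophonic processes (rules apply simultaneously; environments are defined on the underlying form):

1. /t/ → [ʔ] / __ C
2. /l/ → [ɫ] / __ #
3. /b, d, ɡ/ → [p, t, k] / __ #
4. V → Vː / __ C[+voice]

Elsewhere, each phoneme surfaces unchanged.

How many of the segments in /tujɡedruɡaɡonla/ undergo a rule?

5

Segments that undergo a rule: /u/ → [uː] (rule 4); /e/ → [eː] (rule 4); /u/ → [uː] (rule 4); /a/ → [aː] (rule 4); /o/ → [oː] (rule 4).
All other segments surface unchanged.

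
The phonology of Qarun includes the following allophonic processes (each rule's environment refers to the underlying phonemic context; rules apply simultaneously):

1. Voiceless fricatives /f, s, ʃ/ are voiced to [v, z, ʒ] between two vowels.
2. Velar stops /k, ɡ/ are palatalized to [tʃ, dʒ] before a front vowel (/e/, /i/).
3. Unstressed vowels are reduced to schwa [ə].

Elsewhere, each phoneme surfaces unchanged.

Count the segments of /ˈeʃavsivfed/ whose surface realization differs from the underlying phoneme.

4

Segments that undergo a rule: /ʃ/ → [ʒ] (rule 1); /a/ → [ə] (rule 3); /i/ → [ə] (rule 3); /e/ → [ə] (rule 3).
All other segments surface unchanged.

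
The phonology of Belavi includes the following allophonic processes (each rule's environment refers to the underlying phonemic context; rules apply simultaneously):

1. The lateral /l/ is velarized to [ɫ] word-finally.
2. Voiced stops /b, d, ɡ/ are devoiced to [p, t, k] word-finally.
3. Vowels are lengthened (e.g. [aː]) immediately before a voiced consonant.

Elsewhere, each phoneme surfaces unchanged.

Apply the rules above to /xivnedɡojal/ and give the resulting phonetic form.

[xiːvneːdɡoːjaːɫ]

/x/ — not in any rule's target class → [x].
/i/ — between /x/ and /v/, before a voiced consonant — surfaces as [iː] (rule 3).
/v/ stays [v].
/n/ (between /v/ and /e/) is unaffected → [n].
/e/ meets the environment for rule 3 (before a voiced consonant) → [eː].
/d/ (between /e/ and /ɡ/): rule 2 targets it, but not word-finally → unchanged [d].
/ɡ/ — between /d/ and /o/; rule 2 does not apply here → [ɡ].
/o/ meets the environment for rule 3 (before a voiced consonant) → [oː].
/j/ (between /o/ and /a/) is unaffected → [j].
Rule 3 applies to /a/ (between /j/ and /l/: before a voiced consonant) → [aː].
Rule 1 applies to /l/ (word-final: word-finally) → [ɫ].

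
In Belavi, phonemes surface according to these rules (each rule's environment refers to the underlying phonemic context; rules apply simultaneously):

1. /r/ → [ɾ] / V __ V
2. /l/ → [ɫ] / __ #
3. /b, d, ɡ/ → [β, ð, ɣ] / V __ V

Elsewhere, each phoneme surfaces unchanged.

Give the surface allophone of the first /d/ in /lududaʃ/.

[ð]

/d/ meets the environment for rule 3 (between two vowels) → [ð].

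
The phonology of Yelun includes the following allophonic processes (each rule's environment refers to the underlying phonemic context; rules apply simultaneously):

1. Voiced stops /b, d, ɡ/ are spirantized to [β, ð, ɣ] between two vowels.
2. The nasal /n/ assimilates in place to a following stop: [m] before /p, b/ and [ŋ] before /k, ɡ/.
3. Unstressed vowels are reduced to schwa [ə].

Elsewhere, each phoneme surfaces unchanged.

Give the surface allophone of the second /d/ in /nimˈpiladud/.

[d]

/d/ (word-final): rule 1 targets it, but not between two vowels → unchanged [d].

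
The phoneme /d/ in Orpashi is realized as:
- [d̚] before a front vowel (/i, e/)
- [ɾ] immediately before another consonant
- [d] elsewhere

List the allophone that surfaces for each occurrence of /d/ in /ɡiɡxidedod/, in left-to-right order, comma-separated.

Occurrence 1 (position 6): before a front vowel (/i, e/) → [d̚].
Occurrence 2 (position 8): no conditioning environment matches → elsewhere allophone [d].
Occurrence 3 (position 10): no conditioning environment matches → elsewhere allophone [d].

[d̚], [d], [d]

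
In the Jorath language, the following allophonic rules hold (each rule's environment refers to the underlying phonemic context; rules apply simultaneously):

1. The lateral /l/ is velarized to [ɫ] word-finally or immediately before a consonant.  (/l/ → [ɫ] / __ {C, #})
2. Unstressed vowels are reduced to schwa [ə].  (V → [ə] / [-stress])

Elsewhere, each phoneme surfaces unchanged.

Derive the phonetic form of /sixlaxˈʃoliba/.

/i/ meets the environment for rule 2 (in an unstressed syllable) → [ə].
/l/ (between /x/ and /a/): rule 1 targets it, but not word-finally or immediately before a consonant → unchanged [l].
/a/ — between /l/ and /x/, in an unstressed syllable — surfaces as [ə] (rule 2).
/o/ (between /ʃ/ and /l/) is in the target of rule 2 but the environment (in an unstressed syllable) is not met → [o].
/l/ (between /o/ and /i/) fails the environment for rule 1, so it stays [l].
Rule 2 applies to /i/ (between /l/ and /b/: in an unstressed syllable) → [ə].
Rule 2 applies to /a/ (word-final: in an unstressed syllable) → [ə].

[səxləxˈʃoləbə]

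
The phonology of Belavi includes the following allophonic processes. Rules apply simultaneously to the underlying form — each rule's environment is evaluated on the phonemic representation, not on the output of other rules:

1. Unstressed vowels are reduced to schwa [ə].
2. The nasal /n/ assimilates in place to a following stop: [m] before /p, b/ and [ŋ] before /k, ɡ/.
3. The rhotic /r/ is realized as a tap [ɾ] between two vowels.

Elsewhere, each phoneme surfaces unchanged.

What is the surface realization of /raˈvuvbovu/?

[rəˈvuvbəvə]

/r/ (word-initial) is in the target of rule 3 but the environment (between two vowels) is not met → [r].
/a/ — between /r/ and /v/, in an unstressed syllable — surfaces as [ə] (rule 1).
/v/ stays [v].
/u/ (between /v/ and /v/): rule 1 targets it, but not in an unstressed syllable → unchanged [u].
/v/ — not in any rule's target class → [v].
/b/ — not in any rule's target class → [b].
/o/ (between /b/ and /v/): in an unstressed syllable, so rule 1 applies → [ə].
/v/ (between /o/ and /u/) is unaffected → [v].
/u/ (word-final) occurs in an unstressed syllable → [ə] by rule 1.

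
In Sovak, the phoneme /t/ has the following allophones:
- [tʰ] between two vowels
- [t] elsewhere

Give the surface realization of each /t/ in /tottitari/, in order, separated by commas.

Occurrence 1 (position 1): no conditioning environment matches → elsewhere allophone [t].
Occurrence 2 (position 3): no conditioning environment matches → elsewhere allophone [t].
Occurrence 3 (position 4): no conditioning environment matches → elsewhere allophone [t].
Occurrence 4 (position 6): between two vowels → [tʰ].

[t], [t], [t], [tʰ]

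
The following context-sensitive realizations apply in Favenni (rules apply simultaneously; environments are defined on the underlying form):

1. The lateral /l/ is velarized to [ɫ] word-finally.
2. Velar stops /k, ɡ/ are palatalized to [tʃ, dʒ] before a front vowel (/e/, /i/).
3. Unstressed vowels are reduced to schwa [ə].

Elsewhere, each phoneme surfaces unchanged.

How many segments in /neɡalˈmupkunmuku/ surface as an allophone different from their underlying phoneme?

Segments that undergo a rule: /e/ → [ə] (rule 3); /a/ → [ə] (rule 3); /u/ → [ə] (rule 3); /u/ → [ə] (rule 3); /u/ → [ə] (rule 3).
All other segments surface unchanged.

5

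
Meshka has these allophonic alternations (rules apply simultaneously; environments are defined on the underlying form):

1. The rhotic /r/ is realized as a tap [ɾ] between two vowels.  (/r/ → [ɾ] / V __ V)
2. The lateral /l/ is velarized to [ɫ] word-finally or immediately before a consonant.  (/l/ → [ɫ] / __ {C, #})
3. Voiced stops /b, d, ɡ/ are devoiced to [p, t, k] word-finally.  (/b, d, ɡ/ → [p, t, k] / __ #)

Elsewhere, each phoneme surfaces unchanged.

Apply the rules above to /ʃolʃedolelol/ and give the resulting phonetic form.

[ʃoɫʃedoleloɫ]

/l/ meets the environment for rule 2 (word-finally or immediately before a consonant) → [ɫ].
/d/ (between /e/ and /o/): rule 3 targets it, but not word-finally → unchanged [d].
/l/ (between /o/ and /e/): rule 2 targets it, but not word-finally or immediately before a consonant → unchanged [l].
/l/ (between /e/ and /o/): rule 2 targets it, but not word-finally or immediately before a consonant → unchanged [l].
/l/ — word-final, word-finally or immediately before a consonant — surfaces as [ɫ] (rule 2).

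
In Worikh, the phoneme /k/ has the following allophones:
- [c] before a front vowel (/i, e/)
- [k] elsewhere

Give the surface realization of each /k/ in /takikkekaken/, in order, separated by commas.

[c], [k], [c], [k], [c]

Occurrence 1 (position 3): before a front vowel → [c].
Occurrence 2 (position 5): no conditioning environment matches → elsewhere allophone [k].
Occurrence 3 (position 6): before a front vowel → [c].
Occurrence 4 (position 8): no conditioning environment matches → elsewhere allophone [k].
Occurrence 5 (position 10): before a front vowel → [c].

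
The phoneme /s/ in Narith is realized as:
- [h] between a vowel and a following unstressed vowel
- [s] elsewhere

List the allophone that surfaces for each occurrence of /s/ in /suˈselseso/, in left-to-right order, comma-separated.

Occurrence 1 (position 1): no conditioning environment matches → elsewhere allophone [s].
Occurrence 2 (position 3): no conditioning environment matches → elsewhere allophone [s].
Occurrence 3 (position 6): no conditioning environment matches → elsewhere allophone [s].
Occurrence 4 (position 8): between a vowel and a following unstressed vowel → [h].

[s], [s], [s], [h]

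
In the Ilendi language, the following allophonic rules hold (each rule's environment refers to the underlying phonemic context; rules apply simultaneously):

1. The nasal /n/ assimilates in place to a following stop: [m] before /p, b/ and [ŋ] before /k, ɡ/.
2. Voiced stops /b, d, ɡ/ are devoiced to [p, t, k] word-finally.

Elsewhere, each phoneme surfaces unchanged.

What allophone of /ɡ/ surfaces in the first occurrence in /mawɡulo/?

/ɡ/ (between /w/ and /u/) is in the target of rule 2 but the environment (word-finally) is not met → [ɡ].

[ɡ]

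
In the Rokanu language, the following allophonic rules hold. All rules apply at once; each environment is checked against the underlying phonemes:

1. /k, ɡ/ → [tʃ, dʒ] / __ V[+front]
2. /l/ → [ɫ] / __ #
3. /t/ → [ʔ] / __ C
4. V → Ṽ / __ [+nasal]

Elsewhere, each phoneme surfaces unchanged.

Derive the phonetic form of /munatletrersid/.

[mũnaʔleʔrersid]

/m/ — not in any rule's target class → [m].
/u/ (between /m/ and /n/) occurs before a nasal consonant → [ũ] by rule 4.
/n/ stays [n].
/a/ — between /n/ and /t/; rule 4 does not apply here → [a].
/t/ meets the environment for rule 3 (immediately before a consonant) → [ʔ].
/l/ (between /t/ and /e/) fails the environment for rule 2, so it stays [l].
/e/ (between /l/ and /t/) fails the environment for rule 4, so it stays [e].
/t/ meets the environment for rule 3 (immediately before a consonant) → [ʔ].
/r/ (between /t/ and /e/): no rule targets it → [r].
/e/ (between /r/ and /r/) is in the target of rule 4 but the environment (before a nasal consonant) is not met → [e].
/r/ (between /e/ and /s/) is unaffected → [r].
/s/ (between /r/ and /i/): no rule targets it → [s].
/i/ (between /s/ and /d/): rule 4 targets it, but not before a nasal consonant → unchanged [i].
/d/ — not in any rule's target class → [d].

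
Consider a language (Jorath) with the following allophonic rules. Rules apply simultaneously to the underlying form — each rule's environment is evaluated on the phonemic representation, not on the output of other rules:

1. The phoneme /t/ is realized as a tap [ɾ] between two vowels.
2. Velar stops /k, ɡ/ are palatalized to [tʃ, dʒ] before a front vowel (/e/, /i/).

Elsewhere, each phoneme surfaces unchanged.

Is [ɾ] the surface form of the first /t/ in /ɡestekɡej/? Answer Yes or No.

/t/ (between /s/ and /e/): rule 1 targets it, but not between two vowels → unchanged [t].
The actual realization is [t], not [ɾ].

No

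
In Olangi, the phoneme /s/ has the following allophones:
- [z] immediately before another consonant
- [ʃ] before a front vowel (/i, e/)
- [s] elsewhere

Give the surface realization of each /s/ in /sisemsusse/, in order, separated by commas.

Occurrence 1 (position 1): before a front vowel (/i, e/) → [ʃ].
Occurrence 2 (position 3): before a front vowel (/i, e/) → [ʃ].
Occurrence 3 (position 6): no conditioning environment matches → elsewhere allophone [s].
Occurrence 4 (position 8): immediately before another consonant → [z].
Occurrence 5 (position 9): before a front vowel (/i, e/) → [ʃ].

[ʃ], [ʃ], [s], [z], [ʃ]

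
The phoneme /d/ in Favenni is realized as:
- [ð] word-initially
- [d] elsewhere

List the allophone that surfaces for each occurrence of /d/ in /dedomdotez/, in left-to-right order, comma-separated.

Occurrence 1 (position 1): word-initially → [ð].
Occurrence 2 (position 3): no conditioning environment matches → elsewhere allophone [d].
Occurrence 3 (position 6): no conditioning environment matches → elsewhere allophone [d].

[ð], [d], [d]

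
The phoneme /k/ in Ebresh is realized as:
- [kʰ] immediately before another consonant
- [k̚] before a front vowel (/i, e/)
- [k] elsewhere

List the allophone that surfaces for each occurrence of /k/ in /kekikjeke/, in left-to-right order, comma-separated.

Occurrence 1 (position 1): before a front vowel (/i, e/) → [k̚].
Occurrence 2 (position 3): before a front vowel (/i, e/) → [k̚].
Occurrence 3 (position 5): immediately before another consonant → [kʰ].
Occurrence 4 (position 8): before a front vowel (/i, e/) → [k̚].

[k̚], [k̚], [kʰ], [k̚]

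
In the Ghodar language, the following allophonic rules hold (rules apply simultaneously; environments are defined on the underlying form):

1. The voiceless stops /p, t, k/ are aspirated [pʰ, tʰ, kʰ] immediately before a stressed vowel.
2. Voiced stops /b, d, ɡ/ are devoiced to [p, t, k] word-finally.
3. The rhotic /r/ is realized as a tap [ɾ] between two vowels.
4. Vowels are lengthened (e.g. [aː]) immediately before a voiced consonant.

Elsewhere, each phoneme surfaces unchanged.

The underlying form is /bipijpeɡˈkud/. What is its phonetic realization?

[bipiːjpeːɡˈkʰuːt]

/b/ (word-initial): rule 2 targets it, but not word-finally → unchanged [b].
/i/ — between /b/ and /p/; rule 4 does not apply here → [i].
/p/ (between /i/ and /i/) fails the environment for rule 1, so it stays [p].
/i/ meets the environment for rule 4 (before a voiced consonant) → [iː].
/j/ stays [j].
/p/ (between /j/ and /e/) fails the environment for rule 1, so it stays [p].
/e/ meets the environment for rule 4 (before a voiced consonant) → [eː].
/ɡ/ (between /e/ and /k/): rule 2 targets it, but not word-finally → unchanged [ɡ].
/k/ (between /ɡ/ and /u/) occurs immediately before a stressed vowel → [kʰ] by rule 1.
/u/ — between /k/ and /d/, before a voiced consonant — surfaces as [uː] (rule 4).
/d/ meets the environment for rule 2 (word-finally) → [t].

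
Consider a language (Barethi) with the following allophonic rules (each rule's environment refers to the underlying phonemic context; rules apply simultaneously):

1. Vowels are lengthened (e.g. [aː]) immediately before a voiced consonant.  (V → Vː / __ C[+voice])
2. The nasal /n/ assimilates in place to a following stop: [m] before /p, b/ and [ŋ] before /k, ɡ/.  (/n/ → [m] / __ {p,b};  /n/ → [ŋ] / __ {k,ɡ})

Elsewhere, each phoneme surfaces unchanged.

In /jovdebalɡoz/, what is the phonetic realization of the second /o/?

/o/ — between /ɡ/ and /z/, before a voiced consonant — surfaces as [oː] (rule 1).

[oː]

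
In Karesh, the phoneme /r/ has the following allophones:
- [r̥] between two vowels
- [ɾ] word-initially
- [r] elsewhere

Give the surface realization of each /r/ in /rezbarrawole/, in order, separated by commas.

[ɾ], [r], [r]

Occurrence 1 (position 1): word-initially → [ɾ].
Occurrence 2 (position 6): no conditioning environment matches → elsewhere allophone [r].
Occurrence 3 (position 7): no conditioning environment matches → elsewhere allophone [r].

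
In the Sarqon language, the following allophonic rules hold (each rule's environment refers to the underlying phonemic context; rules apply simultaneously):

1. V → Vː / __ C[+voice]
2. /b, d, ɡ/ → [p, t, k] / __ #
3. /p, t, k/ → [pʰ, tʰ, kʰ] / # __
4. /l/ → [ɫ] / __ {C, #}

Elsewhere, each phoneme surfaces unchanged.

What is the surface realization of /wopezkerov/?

/o/ (between /w/ and /p/) fails the environment for rule 1, so it stays [o].
/p/ (between /o/ and /e/) is in the target of rule 3 but the environment (word-initially) is not met → [p].
/e/ — between /p/ and /z/, before a voiced consonant — surfaces as [eː] (rule 1).
/k/ — between /z/ and /e/; rule 3 does not apply here → [k].
/e/ (between /k/ and /r/): before a voiced consonant, so rule 1 applies → [eː].
/o/ — between /r/ and /v/, before a voiced consonant — surfaces as [oː] (rule 1).

[wopeːzkeːroːv]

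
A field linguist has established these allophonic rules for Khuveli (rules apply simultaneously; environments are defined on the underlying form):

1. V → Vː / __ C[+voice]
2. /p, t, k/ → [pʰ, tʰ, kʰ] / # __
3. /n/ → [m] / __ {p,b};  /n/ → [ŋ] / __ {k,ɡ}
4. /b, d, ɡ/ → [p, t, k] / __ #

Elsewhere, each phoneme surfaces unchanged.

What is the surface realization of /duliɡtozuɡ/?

/d/ (word-initial): rule 4 targets it, but not word-finally → unchanged [d].
Rule 1 applies to /u/ (between /d/ and /l/: before a voiced consonant) → [uː].
/l/ (between /u/ and /i/): no rule targets it → [l].
/i/ meets the environment for rule 1 (before a voiced consonant) → [iː].
/ɡ/ — between /i/ and /t/; rule 4 does not apply here → [ɡ].
/t/ (between /ɡ/ and /o/): rule 2 targets it, but not word-initially → unchanged [t].
/o/ — between /t/ and /z/, before a voiced consonant — surfaces as [oː] (rule 1).
/z/ — not in any rule's target class → [z].
/u/ (between /z/ and /ɡ/): before a voiced consonant, so rule 1 applies → [uː].
/ɡ/ meets the environment for rule 4 (word-finally) → [k].

[duːliːɡtoːzuːk]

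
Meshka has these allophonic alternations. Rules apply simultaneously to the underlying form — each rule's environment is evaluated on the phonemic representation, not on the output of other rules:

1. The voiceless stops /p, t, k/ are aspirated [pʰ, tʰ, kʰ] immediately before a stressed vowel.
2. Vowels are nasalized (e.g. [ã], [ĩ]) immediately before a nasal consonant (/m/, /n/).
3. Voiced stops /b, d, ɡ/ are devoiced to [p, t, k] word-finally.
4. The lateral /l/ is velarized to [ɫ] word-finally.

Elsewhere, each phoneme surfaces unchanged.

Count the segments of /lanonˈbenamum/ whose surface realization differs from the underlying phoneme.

5

Segments that undergo a rule: /a/ → [ã] (rule 2); /o/ → [õ] (rule 2); /e/ → [ẽ] (rule 2); /a/ → [ã] (rule 2); /u/ → [ũ] (rule 2).
All other segments surface unchanged.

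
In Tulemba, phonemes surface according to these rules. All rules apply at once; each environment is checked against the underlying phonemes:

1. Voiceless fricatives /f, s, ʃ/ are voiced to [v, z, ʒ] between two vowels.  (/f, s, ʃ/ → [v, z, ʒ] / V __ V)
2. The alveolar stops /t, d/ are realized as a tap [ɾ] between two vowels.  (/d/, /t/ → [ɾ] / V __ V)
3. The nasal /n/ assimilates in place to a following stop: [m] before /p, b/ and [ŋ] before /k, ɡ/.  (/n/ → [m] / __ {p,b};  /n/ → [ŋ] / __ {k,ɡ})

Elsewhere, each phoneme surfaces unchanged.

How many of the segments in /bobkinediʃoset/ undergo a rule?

Segments that undergo a rule: /d/ → [ɾ] (rule 2); /ʃ/ → [ʒ] (rule 1); /s/ → [z] (rule 1).
All other segments surface unchanged.

3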